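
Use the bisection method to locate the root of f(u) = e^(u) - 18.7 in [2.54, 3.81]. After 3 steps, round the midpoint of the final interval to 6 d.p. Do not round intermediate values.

2.936875

f(2.540000) = -6.020329, f(3.810000) = 26.450439 (opposite signs)
step 1: m = 3.175000, f(m) = 5.226820 > 0 → root in [2.540000, 3.175000]
step 2: m = 2.857500, f(m) = -1.282072 < 0 → root in [2.857500, 3.175000]
step 3: m = 3.016250, f(m) = 1.714593 > 0 → root in [2.857500, 3.016250]
Midpoint of [2.857500, 3.016250] = 2.936875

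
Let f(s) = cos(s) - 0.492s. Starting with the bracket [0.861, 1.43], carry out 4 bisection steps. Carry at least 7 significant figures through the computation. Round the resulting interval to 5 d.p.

[1.00325, 1.03881]

f(0.861000) = 0.228067, f(1.430000) = -0.563228 (opposite signs)
step 1: m = 1.145500, f(m) = -0.150995 < 0 → root in [0.861000, 1.145500]
step 2: m = 1.003250, f(m) = 0.043966 > 0 → root in [1.003250, 1.145500]
step 3: m = 1.074375, f(m) = -0.052311 < 0 → root in [1.003250, 1.074375]
step 4: m = 1.038812, f(m) = -0.003852 < 0 → root in [1.003250, 1.038812]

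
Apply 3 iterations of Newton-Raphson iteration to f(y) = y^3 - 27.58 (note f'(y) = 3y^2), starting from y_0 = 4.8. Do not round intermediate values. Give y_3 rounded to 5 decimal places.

3.02378

y_0 = 4.800000: f = 83.012000, f' = 69.120000 → y_1 = 4.800000 - (83.012000)/(69.120000) = 3.599016
y_1 = 3.599016: f = 19.037760, f' = 38.858753 → y_2 = 3.599016 - (19.037760)/(38.858753) = 3.109094
y_2 = 3.109094: f = 2.473954, f' = 28.999399 → y_3 = 3.109094 - (2.473954)/(28.999399) = 3.023784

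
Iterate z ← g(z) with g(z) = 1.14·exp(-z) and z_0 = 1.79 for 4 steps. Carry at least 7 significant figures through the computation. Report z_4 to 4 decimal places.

z_1 = g(1.790000) = 0.190335
z_2 = g(0.190335) = 0.942418
z_3 = g(0.942418) = 0.444240
z_4 = g(0.444240) = 0.731095

0.7311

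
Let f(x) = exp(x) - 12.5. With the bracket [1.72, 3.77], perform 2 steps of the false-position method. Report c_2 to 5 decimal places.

2.30289

f(1.720000) = -6.915472, f(3.770000) = 30.880065
step 1: c = 2.095090, f(c) = -4.373830 < 0 → new bracket [2.095090, 3.770000]
step 2: c = 2.302890, f(c) = -2.496950 < 0 → new bracket [2.302890, 3.770000]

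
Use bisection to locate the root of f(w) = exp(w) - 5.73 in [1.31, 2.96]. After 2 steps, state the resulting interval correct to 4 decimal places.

[1.7225, 2.1350]

f(1.310000) = -2.023826, f(2.960000) = 13.567972 (opposite signs)
step 1: m = 2.135000, f(m) = 2.727047 > 0 → root in [1.310000, 2.135000]
step 2: m = 1.722500, f(m) = -0.131493 < 0 → root in [1.722500, 2.135000]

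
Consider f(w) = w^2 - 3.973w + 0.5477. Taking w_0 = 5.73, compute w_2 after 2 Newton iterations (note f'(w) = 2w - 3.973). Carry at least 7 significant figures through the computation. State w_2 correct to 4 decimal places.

3.8800

w_0 = 5.730000: f = 10.615310, f' = 7.487000 → w_1 = 5.730000 - (10.615310)/(7.487000) = 4.312168
w_1 = 4.312168: f = 2.010248, f' = 4.651336 → w_2 = 4.312168 - (2.010248)/(4.651336) = 3.879980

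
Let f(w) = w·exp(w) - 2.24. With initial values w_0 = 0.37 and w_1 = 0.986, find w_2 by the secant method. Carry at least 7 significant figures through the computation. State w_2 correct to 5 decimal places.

Secant update: w_(k+1) = w_k − f(w_k)·(w_k − w_(k-1))/(f(w_k) − f(w_(k-1))).
f(w_0) = -1.704338, f(w_1) = 0.402964
w_2 = 0.986000 - (0.402964)·(0.986000 - 0.370000)/(0.402964 - (-1.704338)) = 0.868207; f(w_2) = -0.171381

0.86821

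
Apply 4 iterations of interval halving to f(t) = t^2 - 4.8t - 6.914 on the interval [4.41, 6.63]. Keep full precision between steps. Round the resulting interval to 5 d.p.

[5.93625, 6.07500]

f(4.410000) = -8.633900, f(6.630000) = 5.218900 (opposite signs)
step 1: m = 5.520000, f(m) = -2.939600 < 0 → root in [5.520000, 6.630000]
step 2: m = 6.075000, f(m) = 0.831625 > 0 → root in [5.520000, 6.075000]
step 3: m = 5.797500, f(m) = -1.130994 < 0 → root in [5.797500, 6.075000]
step 4: m = 5.936250, f(m) = -0.168936 < 0 → root in [5.936250, 6.075000]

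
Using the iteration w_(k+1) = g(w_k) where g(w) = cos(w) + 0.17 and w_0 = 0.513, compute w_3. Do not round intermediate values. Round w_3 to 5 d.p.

0.95063

w_1 = g(0.513000) = 1.041276
w_2 = g(1.041276) = 0.675119
w_3 = g(0.675119) = 0.950632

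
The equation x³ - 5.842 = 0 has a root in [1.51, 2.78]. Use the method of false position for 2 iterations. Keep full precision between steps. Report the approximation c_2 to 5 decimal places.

f(1.510000) = -2.399049, f(2.780000) = 15.642952
step 1: c = 1.678872, f(c) = -1.109911 < 0 → new bracket [1.678872, 2.780000]
step 2: c = 1.751824, f(c) = -0.465848 < 0 → new bracket [1.751824, 2.780000]

1.75182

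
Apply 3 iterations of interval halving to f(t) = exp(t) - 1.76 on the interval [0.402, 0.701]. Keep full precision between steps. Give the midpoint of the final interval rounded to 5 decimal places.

f(0.402000) = -0.265189, f(0.701000) = 0.255767 (opposite signs)
step 1: m = 0.551500, f(m) = -0.024145 < 0 → root in [0.551500, 0.701000]
step 2: m = 0.626250, f(m) = 0.110583 > 0 → root in [0.551500, 0.626250]
step 3: m = 0.588875, f(m) = 0.041960 > 0 → root in [0.551500, 0.588875]
Midpoint of [0.551500, 0.588875] = 0.570188

0.57019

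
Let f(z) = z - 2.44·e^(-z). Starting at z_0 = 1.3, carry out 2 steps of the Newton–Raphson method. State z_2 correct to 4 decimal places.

0.9465

f'(z) = 1 + 2.44·e^(-z)
z_0 = 1.300000: f = 0.635022, f' = 1.664978 → z_1 = 1.300000 - (0.635022)/(1.664978) = 0.918600
z_1 = 0.918600: f = -0.055149, f' = 1.973749 → z_2 = 0.918600 - (-0.055149)/(1.973749) = 0.946541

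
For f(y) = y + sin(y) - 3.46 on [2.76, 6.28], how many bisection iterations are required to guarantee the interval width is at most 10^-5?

Initial width b − a = 6.28 − 2.76 = 3.520000.
After n steps the width is (b−a)/2^n; need (b−a)/2^n ≤ 10^-5.
So n ≥ log₂(3.520000/10^-5) = log₂(352000.0000) ≈ 18.4252.
Hence n = 19.

19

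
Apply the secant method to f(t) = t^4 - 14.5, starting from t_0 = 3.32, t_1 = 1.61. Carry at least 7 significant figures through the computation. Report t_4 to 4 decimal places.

1.9372

f(t_0) = 106.993302, f(t_1) = -7.781018
t_2 = 1.610000 - (-7.781018)·(1.610000 - 3.320000)/(-7.781018 - (106.993302)) = 1.725928; f(t_2) = -5.626590
t_3 = 1.725928 - (-5.626590)·(1.725928 - 1.610000)/(-5.626590 - (-7.781018)) = 2.028690; f(t_3) = 2.438015
t_4 = 2.028690 - (2.438015)·(2.028690 - 1.725928)/(2.438015 - (-5.626590)) = 1.937162; f(t_4) = -0.418030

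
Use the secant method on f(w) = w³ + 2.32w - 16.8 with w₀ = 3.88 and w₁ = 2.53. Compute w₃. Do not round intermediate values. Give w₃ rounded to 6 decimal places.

2.271433

f(w_0) = 50.612672, f(w_1) = 5.263877
w_2 = 2.530000 - (5.263877)·(2.530000 - 3.880000)/(5.263877 - (50.612672)) = 2.373298; f(w_2) = 2.073761
w_3 = 2.373298 - (2.073761)·(2.373298 - 2.530000)/(2.073761 - (5.263877)) = 2.271433; f(w_3) = 0.188975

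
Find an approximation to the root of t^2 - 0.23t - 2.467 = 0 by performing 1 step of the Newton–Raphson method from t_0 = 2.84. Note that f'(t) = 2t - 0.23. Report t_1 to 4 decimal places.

1.9326

t_0 = 2.840000: f = 4.945400, f' = 5.450000 → t_1 = 2.840000 - (4.945400)/(5.450000) = 1.932587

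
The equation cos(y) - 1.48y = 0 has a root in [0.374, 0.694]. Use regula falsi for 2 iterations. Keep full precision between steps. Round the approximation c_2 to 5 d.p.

False-position update: c = (a·f(b) − b·f(a))/(f(b) − f(a)); replace the endpoint whose sign matches f(c).
f(0.374000) = 0.377353, f(0.694000) = -0.258426
step 1: c = 0.563929, f(c) = 0.010546 > 0 → new bracket [0.563929, 0.694000]
step 2: c = 0.569029, f(c) = 0.000261 > 0 → new bracket [0.569029, 0.694000]

0.56903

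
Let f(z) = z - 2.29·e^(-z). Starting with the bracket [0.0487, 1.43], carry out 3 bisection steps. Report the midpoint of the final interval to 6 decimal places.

0.998344

f(0.048700) = -2.132449, f(1.430000) = 0.881983 (opposite signs)
step 1: m = 0.739350, f(m) = -0.353951 < 0 → root in [0.739350, 1.430000]
step 2: m = 1.084675, f(m) = 0.310628 > 0 → root in [0.739350, 1.084675]
step 3: m = 0.912012, f(m) = -0.007915 < 0 → root in [0.912012, 1.084675]
Midpoint of [0.912012, 1.084675] = 0.998344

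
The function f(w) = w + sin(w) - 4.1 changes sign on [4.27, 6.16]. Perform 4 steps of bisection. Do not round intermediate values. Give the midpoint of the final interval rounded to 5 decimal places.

5.03781

f(4.270000) = -0.733732, f(6.160000) = 1.937126 (opposite signs)
step 1: m = 5.215000, f(m) = 0.238672 > 0 → root in [4.270000, 5.215000]
step 2: m = 4.742500, f(m) = -0.357047 < 0 → root in [4.742500, 5.215000]
step 3: m = 4.978750, f(m) = -0.085985 < 0 → root in [4.978750, 5.215000]
step 4: m = 5.096875, f(m) = 0.069884 > 0 → root in [4.978750, 5.096875]
Midpoint of [4.978750, 5.096875] = 5.037812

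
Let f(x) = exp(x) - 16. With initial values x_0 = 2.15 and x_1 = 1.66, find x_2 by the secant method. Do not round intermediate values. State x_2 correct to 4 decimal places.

Secant update: x_(k+1) = x_k − f(x_k)·(x_k − x_(k-1))/(f(x_k) − f(x_(k-1))).
f(x_0) = -7.415142, f(x_1) = -10.740689
x_2 = 1.660000 - (-10.740689)·(1.660000 - 2.150000)/(-10.740689 - (-7.415142)) = 3.242578; f(x_2) = 9.599627

3.2426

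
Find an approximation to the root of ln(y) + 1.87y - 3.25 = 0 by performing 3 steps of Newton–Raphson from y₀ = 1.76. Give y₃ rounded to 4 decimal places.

f'(y) = 1/y + 1.87
y_0 = 1.760000: f = 0.606514, f' = 2.438182 → y_1 = 1.760000 - (0.606514)/(2.438182) = 1.511243
y_1 = 1.511243: f = -0.011042, f' = 2.531707 → y_2 = 1.511243 - (-0.011042)/(2.531707) = 1.515605
y_2 = 1.515605: f = -0.000004, f' = 2.529803 → y_3 = 1.515605 - (-0.000004)/(2.529803) = 1.515607

1.5156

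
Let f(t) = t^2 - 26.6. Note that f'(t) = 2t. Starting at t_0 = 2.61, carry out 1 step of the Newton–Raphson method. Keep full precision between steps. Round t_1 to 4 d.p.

6.4008

t_0 = 2.610000: f = -19.787900, f' = 5.220000 → t_1 = 2.610000 - (-19.787900)/(5.220000) = 6.400785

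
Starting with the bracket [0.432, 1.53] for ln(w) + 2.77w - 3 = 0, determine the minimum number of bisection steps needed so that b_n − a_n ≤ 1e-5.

Initial width b − a = 1.53 − 0.432 = 1.098000.
After n steps the width is (b−a)/2^n; need (b−a)/2^n ≤ 1e-5.
So n ≥ log₂(1.098000/1e-5) = log₂(109800.0000) ≈ 16.7445.
Hence n = 17.

17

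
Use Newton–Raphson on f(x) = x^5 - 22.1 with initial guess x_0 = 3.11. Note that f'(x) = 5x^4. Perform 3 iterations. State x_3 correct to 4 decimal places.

x_0 = 3.110000: f = 268.839002, f' = 467.747592 → x_1 = 3.110000 - (268.839002)/(467.747592) = 2.535248
x_1 = 2.535248: f = 82.637449, f' = 206.562555 → x_2 = 2.535248 - (82.637449)/(206.562555) = 2.135188
x_2 = 2.135188: f = 22.279268, f' = 103.923584 → x_3 = 2.135188 - (22.279268)/(103.923584) = 1.920806

1.9208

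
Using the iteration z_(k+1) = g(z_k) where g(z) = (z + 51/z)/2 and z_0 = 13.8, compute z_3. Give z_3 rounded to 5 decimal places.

z_1 = g(13.800000) = 8.747826
z_2 = g(8.747826) = 7.288923
z_3 = g(7.288923) = 7.142921

7.14292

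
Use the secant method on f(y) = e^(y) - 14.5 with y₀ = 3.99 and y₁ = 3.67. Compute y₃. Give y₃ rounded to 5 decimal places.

f(y_0) = 39.554889, f(y_1) = 24.751906
y_2 = 3.670000 - (24.751906)·(3.670000 - 3.990000)/(24.751906 - (39.554889)) = 3.134932; f(y_2) = 8.487062
y_3 = 3.134932 - (8.487062)·(3.134932 - 3.670000)/(8.487062 - (24.751906)) = 2.855731; f(y_3) = 2.887136

2.85573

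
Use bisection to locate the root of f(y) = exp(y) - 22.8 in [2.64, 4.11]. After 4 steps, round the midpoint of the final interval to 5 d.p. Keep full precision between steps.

3.14531

f(2.640000) = -8.786796, f(4.110000) = 38.146718 (opposite signs)
step 1: m = 3.375000, f(m) = 6.424284 > 0 → root in [2.640000, 3.375000]
step 2: m = 3.007500, f(m) = -2.563255 < 0 → root in [3.007500, 3.375000]
step 3: m = 3.191250, f(m) = 1.518807 > 0 → root in [3.007500, 3.191250]
step 4: m = 3.099375, f(m) = -0.615918 < 0 → root in [3.099375, 3.191250]
Midpoint of [3.099375, 3.191250] = 3.145313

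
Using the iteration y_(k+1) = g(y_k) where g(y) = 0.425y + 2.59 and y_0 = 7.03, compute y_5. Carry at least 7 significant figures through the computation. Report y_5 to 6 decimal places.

4.539368

y_1 = g(7.030000) = 5.577750
y_2 = g(5.577750) = 4.960544
y_3 = g(4.960544) = 4.698231
y_4 = g(4.698231) = 4.586748
y_5 = g(4.586748) = 4.539368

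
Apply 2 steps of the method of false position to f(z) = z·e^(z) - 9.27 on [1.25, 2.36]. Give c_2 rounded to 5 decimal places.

1.62558

f(1.250000) = -4.907071, f(2.360000) = 15.724645
step 1: c = 1.514004, f(c) = -2.389019 < 0 → new bracket [1.514004, 2.360000]
step 2: c = 1.625582, f(c) = -1.009801 < 0 → new bracket [1.625582, 2.360000]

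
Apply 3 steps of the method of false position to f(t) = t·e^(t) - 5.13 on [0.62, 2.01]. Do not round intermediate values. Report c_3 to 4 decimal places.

f(0.620000) = -3.977465, f(2.010000) = 9.871268
step 1: c = 1.019219, f(c) = -2.305714 < 0 → new bracket [1.019219, 2.010000]
step 2: c = 1.206824, f(c) = -1.095771 < 0 → new bracket [1.206824, 2.010000]
step 3: c = 1.287073, f(c) = -0.468005 < 0 → new bracket [1.287073, 2.010000]

1.2871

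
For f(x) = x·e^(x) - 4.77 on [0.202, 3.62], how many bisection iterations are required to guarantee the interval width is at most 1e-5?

19

Initial width b − a = 3.62 − 0.202 = 3.418000.
After n steps the width is (b−a)/2^n; need (b−a)/2^n ≤ 1e-5.
So n ≥ log₂(3.418000/1e-5) = log₂(341800.0000) ≈ 18.3828.
Hence n = 19.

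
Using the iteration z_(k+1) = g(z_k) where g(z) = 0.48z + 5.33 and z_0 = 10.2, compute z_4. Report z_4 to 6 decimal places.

z_1 = g(10.200000) = 10.226000
z_2 = g(10.226000) = 10.238480
z_3 = g(10.238480) = 10.244470
z_4 = g(10.244470) = 10.247346

10.247346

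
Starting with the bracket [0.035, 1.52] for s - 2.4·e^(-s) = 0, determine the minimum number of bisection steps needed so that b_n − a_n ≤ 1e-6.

21

Initial width b − a = 1.52 − 0.035 = 1.485000.
After n steps the width is (b−a)/2^n; need (b−a)/2^n ≤ 1e-6.
So n ≥ log₂(1.485000/1e-6) = log₂(1485000.0000) ≈ 20.5020.
Hence n = 21.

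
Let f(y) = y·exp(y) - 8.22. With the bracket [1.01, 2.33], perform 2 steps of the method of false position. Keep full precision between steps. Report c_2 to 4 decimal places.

False-position update: c = (a·f(b) − b·f(a))/(f(b) − f(a)); replace the endpoint whose sign matches f(c).
f(1.010000) = -5.446943, f(2.330000) = 15.727604
step 1: c = 1.349557, f(c) = -3.016490 < 0 → new bracket [1.349557, 2.330000]
step 2: c = 1.507340, f(c) = -1.414805 < 0 → new bracket [1.507340, 2.330000]

1.5073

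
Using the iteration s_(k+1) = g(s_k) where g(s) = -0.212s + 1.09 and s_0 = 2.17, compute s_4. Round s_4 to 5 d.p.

0.90191

s_1 = g(2.170000) = 0.629960
s_2 = g(0.629960) = 0.956448
s_3 = g(0.956448) = 0.887233
s_4 = g(0.887233) = 0.901907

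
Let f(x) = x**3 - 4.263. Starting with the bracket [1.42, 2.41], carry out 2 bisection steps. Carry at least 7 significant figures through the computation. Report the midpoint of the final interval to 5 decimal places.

f(1.420000) = -1.399712, f(2.410000) = 9.734521 (opposite signs)
step 1: m = 1.915000, f(m) = 2.759736 > 0 → root in [1.420000, 1.915000]
step 2: m = 1.667500, f(m) = 0.373578 > 0 → root in [1.420000, 1.667500]
Midpoint of [1.420000, 1.667500] = 1.543750

1.54375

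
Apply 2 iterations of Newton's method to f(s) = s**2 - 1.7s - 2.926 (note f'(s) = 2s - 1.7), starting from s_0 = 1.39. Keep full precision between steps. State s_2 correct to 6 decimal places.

Newton update: s ← s − f(s)/f'(s).
s_0 = 1.390000: f = -3.356900, f' = 1.080000 → s_1 = 1.390000 - (-3.356900)/(1.080000) = 4.498241
s_1 = 4.498241: f = 9.661161, f' = 7.296481 → s_2 = 4.498241 - (9.661161)/(7.296481) = 3.174156

3.174156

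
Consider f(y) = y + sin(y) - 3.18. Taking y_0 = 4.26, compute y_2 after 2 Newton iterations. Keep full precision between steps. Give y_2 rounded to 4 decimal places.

Newton update: y ← y − f(y)/f'(y).
f'(y) = 1 + cos(y)
y_0 = 4.260000: f = 0.180595, f' = 0.562885 → y_1 = 4.260000 - (0.180595)/(0.562885) = 3.939162
y_1 = 3.939162: f = 0.043502, f' = 0.301552 → y_2 = 3.939162 - (0.043502)/(0.301552) = 3.794903

3.7949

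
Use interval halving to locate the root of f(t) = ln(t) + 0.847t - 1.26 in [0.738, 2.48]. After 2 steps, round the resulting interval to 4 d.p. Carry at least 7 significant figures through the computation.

f(0.738000) = -0.938725, f(2.480000) = 1.748819 (opposite signs)
step 1: m = 1.609000, f(m) = 0.578436 > 0 → root in [0.738000, 1.609000]
step 2: m = 1.173500, f(m) = -0.106055 < 0 → root in [1.173500, 1.609000]

[1.1735, 1.6090]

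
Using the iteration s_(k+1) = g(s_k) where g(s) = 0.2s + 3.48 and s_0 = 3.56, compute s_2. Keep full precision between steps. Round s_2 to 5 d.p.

s_1 = g(3.560000) = 4.192000
s_2 = g(4.192000) = 4.318400

4.31840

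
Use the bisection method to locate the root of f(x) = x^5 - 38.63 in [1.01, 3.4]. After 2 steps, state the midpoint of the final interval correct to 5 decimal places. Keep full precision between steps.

1.90625

f(1.010000) = -37.578990, f(3.400000) = 415.724240 (opposite signs)
step 1: m = 2.205000, f(m) = 13.494628 > 0 → root in [1.010000, 2.205000]
step 2: m = 1.607500, f(m) = -27.896165 < 0 → root in [1.607500, 2.205000]
Midpoint of [1.607500, 2.205000] = 1.906250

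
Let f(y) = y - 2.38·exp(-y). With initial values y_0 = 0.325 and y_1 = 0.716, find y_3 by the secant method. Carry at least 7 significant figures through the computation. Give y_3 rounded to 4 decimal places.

Secant update: y_(k+1) = y_k − f(y_k)·(y_k − y_(k-1))/(f(y_k) − f(y_(k-1))).
f(y_0) = -1.394615, f(y_1) = -0.447114
y_2 = 0.716000 - (-0.447114)·(0.716000 - 0.325000)/(-0.447114 - (-1.394615)) = 0.900508; f(y_2) = -0.066637
y_3 = 0.900508 - (-0.066637)·(0.900508 - 0.716000)/(-0.066637 - (-0.447114)) = 0.932823; f(y_3) = -0.003569

0.9328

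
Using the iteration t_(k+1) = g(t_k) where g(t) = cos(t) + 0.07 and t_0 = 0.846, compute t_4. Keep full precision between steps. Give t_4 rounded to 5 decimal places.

t_1 = g(0.846000) = 0.732983
t_2 = g(0.732983) = 0.813182
t_3 = g(0.813182) = 0.757190
t_4 = g(0.757190) = 0.796769

0.79677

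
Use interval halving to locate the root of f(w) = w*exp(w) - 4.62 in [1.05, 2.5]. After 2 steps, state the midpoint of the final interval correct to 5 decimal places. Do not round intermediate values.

f(1.050000) = -1.619466, f(2.500000) = 25.836235 (opposite signs)
step 1: m = 1.775000, f(m) = 5.852999 > 0 → root in [1.050000, 1.775000]
step 2: m = 1.412500, f(m) = 1.180019 > 0 → root in [1.050000, 1.412500]
Midpoint of [1.050000, 1.412500] = 1.231250

1.23125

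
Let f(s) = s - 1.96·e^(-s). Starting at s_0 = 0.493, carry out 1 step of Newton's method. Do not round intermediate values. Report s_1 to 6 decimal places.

0.813484

f'(s) = 1 + 1.96·e^(-s)
s_0 = 0.493000: f = -0.704151, f' = 2.197151 → s_1 = 0.493000 - (-0.704151)/(2.197151) = 0.813484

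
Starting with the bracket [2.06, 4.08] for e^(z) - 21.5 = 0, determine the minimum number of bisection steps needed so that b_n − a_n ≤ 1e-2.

8

Initial width b − a = 4.08 − 2.06 = 2.020000.
After n steps the width is (b−a)/2^n; need (b−a)/2^n ≤ 1e-2.
So n ≥ log₂(2.020000/1e-2) = log₂(202.0000) ≈ 7.6582.
Hence n = 8.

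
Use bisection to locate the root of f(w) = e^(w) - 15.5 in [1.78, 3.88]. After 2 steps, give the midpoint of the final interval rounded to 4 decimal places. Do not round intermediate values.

2.5675

f(1.780000) = -9.570144, f(3.880000) = 32.924215 (opposite signs)
step 1: m = 2.830000, f(m) = 1.445461 > 0 → root in [1.780000, 2.830000]
step 2: m = 2.305000, f(m) = -5.475822 < 0 → root in [2.305000, 2.830000]
Midpoint of [2.305000, 2.830000] = 2.567500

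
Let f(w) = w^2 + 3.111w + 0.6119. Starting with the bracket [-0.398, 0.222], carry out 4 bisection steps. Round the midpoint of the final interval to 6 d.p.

-0.223625

f(-0.398000) = -0.467874, f(0.222000) = 1.351826 (opposite signs)
step 1: m = -0.088000, f(m) = 0.345876 > 0 → root in [-0.398000, -0.088000]
step 2: m = -0.243000, f(m) = -0.085024 < 0 → root in [-0.243000, -0.088000]
step 3: m = -0.165500, f(m) = 0.124420 > 0 → root in [-0.243000, -0.165500]
step 4: m = -0.204250, f(m) = 0.018196 > 0 → root in [-0.243000, -0.204250]
Midpoint of [-0.243000, -0.204250] = -0.223625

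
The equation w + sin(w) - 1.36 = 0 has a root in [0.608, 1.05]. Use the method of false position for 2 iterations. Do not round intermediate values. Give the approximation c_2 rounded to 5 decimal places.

0.70909

False-position update: c = (a·f(b) − b·f(a))/(f(b) − f(a)); replace the endpoint whose sign matches f(c).
f(0.608000) = -0.180773, f(1.050000) = 0.557423
step 1: c = 0.716239, f(c) = 0.012792 > 0 → new bracket [0.608000, 0.716239]
step 2: c = 0.709086, f(c) = 0.000227 > 0 → new bracket [0.608000, 0.709086]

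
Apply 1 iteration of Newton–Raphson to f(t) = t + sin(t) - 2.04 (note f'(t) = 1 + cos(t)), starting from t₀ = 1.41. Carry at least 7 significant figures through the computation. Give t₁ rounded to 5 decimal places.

t_0 = 1.410000: f = 0.357100, f' = 1.160104 → t_1 = 1.410000 - (0.357100)/(1.160104) = 1.102183

1.10218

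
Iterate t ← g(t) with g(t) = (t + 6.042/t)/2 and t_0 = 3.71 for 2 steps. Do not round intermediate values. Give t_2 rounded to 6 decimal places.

t_1 = g(3.710000) = 2.669286
t_2 = g(2.669286) = 2.466406

2.466406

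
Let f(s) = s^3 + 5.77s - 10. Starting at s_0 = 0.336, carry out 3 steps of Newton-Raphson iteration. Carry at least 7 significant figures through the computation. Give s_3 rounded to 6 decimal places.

Newton update: s ← s − f(s)/f'(s).
f'(s) = 3s^2 + 5.77
s_0 = 0.336000: f = -8.023347, f' = 6.108688 → s_1 = 0.336000 - (-8.023347)/(6.108688) = 1.649432
s_1 = 1.649432: f = 4.004712, f' = 13.931879 → s_2 = 1.649432 - (4.004712)/(13.931879) = 1.361983
s_2 = 1.361983: f = 0.385113, f' = 11.334990 → s_3 = 1.361983 - (0.385113)/(11.334990) = 1.328007

1.328007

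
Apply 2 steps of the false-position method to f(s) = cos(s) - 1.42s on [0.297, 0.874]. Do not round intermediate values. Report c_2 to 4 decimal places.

f(0.297000) = 0.534479, f(0.874000) = -0.599316
step 1: c = 0.569002, f(c) = 0.034457 > 0 → new bracket [0.569002, 0.874000]
step 2: c = 0.585584, f(c) = 0.001861 > 0 → new bracket [0.585584, 0.874000]

0.5856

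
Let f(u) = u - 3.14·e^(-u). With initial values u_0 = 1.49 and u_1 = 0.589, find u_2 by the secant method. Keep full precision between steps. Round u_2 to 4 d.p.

Secant update: u_(k+1) = u_k − f(u_k)·(u_k − u_(k-1))/(f(u_k) − f(u_(k-1))).
f(u_0) = 0.782330, f(u_1) = -1.153329
u_2 = 0.589000 - (-1.153329)·(0.589000 - 1.490000)/(-1.153329 - (0.782330)) = 1.125845; f(u_2) = 0.107298

1.1258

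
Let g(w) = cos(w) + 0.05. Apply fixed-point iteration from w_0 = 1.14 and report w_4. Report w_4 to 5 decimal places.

w_1 = g(1.140000) = 0.467595
w_2 = g(0.467595) = 0.942655
w_3 = g(0.942655) = 0.637642
w_4 = g(0.637642) = 0.853502

0.85350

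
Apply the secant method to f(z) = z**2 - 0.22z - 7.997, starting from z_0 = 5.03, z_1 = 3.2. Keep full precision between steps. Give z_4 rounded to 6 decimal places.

2.940070

Secant update: z_(k+1) = z_k − f(z_k)·(z_k − z_(k-1))/(f(z_k) − f(z_(k-1))).
f(z_0) = 16.197300, f(z_1) = 1.539000
z_2 = 3.200000 - (1.539000)·(3.200000 - 5.030000)/(1.539000 - (16.197300)) = 3.007865; f(z_2) = 0.388523
z_3 = 3.007865 - (0.388523)·(3.007865 - 3.200000)/(0.388523 - (1.539000)) = 2.942980; f(z_3) = 0.016677
z_4 = 2.942980 - (0.016677)·(2.942980 - 3.007865)/(0.016677 - (0.388523)) = 2.940070; f(z_4) = 0.000197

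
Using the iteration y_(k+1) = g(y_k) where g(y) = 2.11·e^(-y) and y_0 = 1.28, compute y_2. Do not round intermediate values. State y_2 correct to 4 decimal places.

1.1735

y_1 = g(1.280000) = 0.586659
y_2 = g(0.586659) = 1.173545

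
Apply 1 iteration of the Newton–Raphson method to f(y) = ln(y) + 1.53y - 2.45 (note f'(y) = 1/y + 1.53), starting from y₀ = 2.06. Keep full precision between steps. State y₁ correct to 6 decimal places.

y_0 = 2.060000: f = 1.424506, f' = 2.015437 → y_1 = 2.060000 - (1.424506)/(2.015437) = 1.353202

1.353202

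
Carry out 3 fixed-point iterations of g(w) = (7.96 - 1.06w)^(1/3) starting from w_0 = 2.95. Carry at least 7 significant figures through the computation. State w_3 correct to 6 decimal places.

1.818740

w_1 = g(2.950000) = 1.690722
w_2 = g(1.690722) = 1.833908
w_3 = g(1.833908) = 1.818740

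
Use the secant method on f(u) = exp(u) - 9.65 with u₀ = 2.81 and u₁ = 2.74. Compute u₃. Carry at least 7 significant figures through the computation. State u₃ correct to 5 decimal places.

Secant update: u_(k+1) = u_k − f(u_k)·(u_k − u_(k-1))/(f(u_k) − f(u_(k-1))).
f(u_0) = 6.959918, f(u_1) = 5.836985
u_2 = 2.740000 - (5.836985)·(2.740000 - 2.810000)/(5.836985 - (6.959918)) = 2.376141; f(u_2) = 1.113291
u_3 = 2.376141 - (1.113291)·(2.376141 - 2.740000)/(1.113291 - (5.836985)) = 2.290386; f(u_3) = 0.228753

2.29039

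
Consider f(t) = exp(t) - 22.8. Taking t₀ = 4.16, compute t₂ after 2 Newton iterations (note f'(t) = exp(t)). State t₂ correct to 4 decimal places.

3.1935

t_0 = 4.160000: f = 41.271523, f' = 64.071523 → t_1 = 4.160000 - (41.271523)/(64.071523) = 3.515852
t_1 = 3.515852: f = 10.844592, f' = 33.644592 → t_2 = 3.515852 - (10.844592)/(33.644592) = 3.193524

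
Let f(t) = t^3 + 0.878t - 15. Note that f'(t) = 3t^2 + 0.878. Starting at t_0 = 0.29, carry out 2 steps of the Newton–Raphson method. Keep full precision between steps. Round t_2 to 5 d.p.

t_0 = 0.290000: f = -14.720991, f' = 1.130300 → t_1 = 0.290000 - (-14.720991)/(1.130300) = 13.313968
t_1 = 13.313968: f = 2356.746836, f' = 532.663230 → t_2 = 13.313968 - (2356.746836)/(532.663230) = 8.889509

8.88951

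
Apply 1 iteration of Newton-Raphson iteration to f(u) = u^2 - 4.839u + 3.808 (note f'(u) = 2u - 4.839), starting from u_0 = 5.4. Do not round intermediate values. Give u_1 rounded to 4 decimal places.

Newton update: u ← u − f(u)/f'(u).
u_0 = 5.400000: f = 6.837400, f' = 5.961000 → u_1 = 5.400000 - (6.837400)/(5.961000) = 4.252978

4.2530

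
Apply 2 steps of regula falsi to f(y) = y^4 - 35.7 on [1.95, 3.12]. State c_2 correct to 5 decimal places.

2.38020

False-position update: c = (a·f(b) − b·f(a))/(f(b) − f(a)); replace the endpoint whose sign matches f(c).
f(1.950000) = -21.240994, f(3.120000) = 59.058543
step 1: c = 2.259491, f(c) = -9.635928 < 0 → new bracket [2.259491, 3.120000]
step 2: c = 2.380196, f(c) = -3.603985 < 0 → new bracket [2.380196, 3.120000]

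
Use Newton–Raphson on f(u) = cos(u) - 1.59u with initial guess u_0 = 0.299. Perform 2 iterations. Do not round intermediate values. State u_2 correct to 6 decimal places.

0.539617

f'(u) = -sin(u) - 1.59
u_0 = 0.299000: f = 0.480222, f' = -1.884565 → u_1 = 0.299000 - (0.480222)/(-1.884565) = 0.553818
u_1 = 0.553818: f = -0.030049, f' = -2.115939 → u_2 = 0.553818 - (-0.030049)/(-2.115939) = 0.539617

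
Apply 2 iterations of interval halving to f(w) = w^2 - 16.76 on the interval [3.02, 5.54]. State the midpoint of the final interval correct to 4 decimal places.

3.9650

f(3.020000) = -7.639600, f(5.540000) = 13.931600 (opposite signs)
step 1: m = 4.280000, f(m) = 1.558400 > 0 → root in [3.020000, 4.280000]
step 2: m = 3.650000, f(m) = -3.437500 < 0 → root in [3.650000, 4.280000]
Midpoint of [3.650000, 4.280000] = 3.965000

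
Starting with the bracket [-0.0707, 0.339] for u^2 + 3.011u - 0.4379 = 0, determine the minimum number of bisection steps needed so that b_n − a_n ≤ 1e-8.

Initial width b − a = 0.339 − -0.0707 = 0.409700.
After n steps the width is (b−a)/2^n; need (b−a)/2^n ≤ 1e-8.
So n ≥ log₂(0.409700/1e-8) = log₂(40970000.0000) ≈ 25.2881.
Hence n = 26.

26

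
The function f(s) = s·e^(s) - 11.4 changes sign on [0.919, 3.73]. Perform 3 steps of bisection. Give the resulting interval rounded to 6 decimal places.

[1.621750, 1.973125]

f(0.919000) = -9.096267, f(3.730000) = 144.063073 (opposite signs)
step 1: m = 2.324500, f(m) = 12.360035 > 0 → root in [0.919000, 2.324500]
step 2: m = 1.621750, f(m) = -3.190797 < 0 → root in [1.621750, 2.324500]
step 3: m = 1.973125, f(m) = 2.792925 > 0 → root in [1.621750, 1.973125]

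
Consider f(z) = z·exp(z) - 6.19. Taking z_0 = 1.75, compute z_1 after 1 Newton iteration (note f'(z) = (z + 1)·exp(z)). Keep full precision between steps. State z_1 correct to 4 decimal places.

z_0 = 1.750000: f = 3.880555, f' = 15.825157 → z_1 = 1.750000 - (3.880555)/(15.825157) = 1.504786

1.5048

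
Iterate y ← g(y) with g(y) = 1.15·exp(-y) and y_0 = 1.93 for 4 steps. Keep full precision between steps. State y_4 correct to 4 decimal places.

y_1 = g(1.930000) = 0.166920
y_2 = g(0.166920) = 0.973207
y_3 = g(0.973207) = 0.434550
y_4 = g(0.434550) = 0.744690

0.7447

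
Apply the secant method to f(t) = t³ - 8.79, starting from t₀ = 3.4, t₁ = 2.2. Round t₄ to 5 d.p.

2.06388

Secant update: t_(k+1) = t_k − f(t_k)·(t_k − t_(k-1))/(f(t_k) − f(t_(k-1))).
f(t_0) = 30.514000, f(t_1) = 1.858000
t_2 = 2.200000 - (1.858000)·(2.200000 - 3.400000)/(1.858000 - (30.514000)) = 2.122194; f(t_2) = 0.767745
t_3 = 2.122194 - (0.767745)·(2.122194 - 2.200000)/(0.767745 - (1.858000)) = 2.067404; f(t_3) = 0.046420
t_4 = 2.067404 - (0.046420)·(2.067404 - 2.122194)/(0.046420 - (0.767745)) = 2.063879; f(t_4) = 0.001286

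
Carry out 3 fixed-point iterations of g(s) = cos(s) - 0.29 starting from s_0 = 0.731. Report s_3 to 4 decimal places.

s_1 = g(0.731000) = 0.454507
s_2 = g(0.454507) = 0.608478
s_3 = g(0.608478) = 0.530519

0.5305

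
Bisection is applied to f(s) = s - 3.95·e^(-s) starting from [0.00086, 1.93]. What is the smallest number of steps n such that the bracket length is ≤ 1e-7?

Initial width b − a = 1.93 − 0.00086 = 1.929140.
After n steps the width is (b−a)/2^n; need (b−a)/2^n ≤ 1e-7.
So n ≥ log₂(1.929140/1e-7) = log₂(19291400.0000) ≈ 24.2015.
Hence n = 25.

25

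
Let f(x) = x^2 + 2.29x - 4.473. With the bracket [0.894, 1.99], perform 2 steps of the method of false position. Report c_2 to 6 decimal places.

f(0.894000) = -1.626504, f(1.990000) = 4.044200
step 1: c = 1.208361, f(c) = -0.245717 < 0 → new bracket [1.208361, 1.990000]
step 2: c = 1.253132, f(c) = -0.032990 < 0 → new bracket [1.253132, 1.990000]

1.253132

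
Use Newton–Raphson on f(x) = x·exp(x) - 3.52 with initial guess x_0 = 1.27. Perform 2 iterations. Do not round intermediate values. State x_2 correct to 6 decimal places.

1.133432

f'(x) = (x + 1)·exp(x)
x_0 = 1.270000: f = 1.002283, f' = 8.083135 → x_1 = 1.270000 - (1.002283)/(8.083135) = 1.146003
x_1 = 1.146003: f = 0.084863, f' = 6.750458 → x_2 = 1.146003 - (0.084863)/(6.750458) = 1.133432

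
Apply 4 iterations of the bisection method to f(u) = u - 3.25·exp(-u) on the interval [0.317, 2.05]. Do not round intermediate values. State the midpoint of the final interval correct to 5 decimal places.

1.12934

f(0.317000) = -2.050075, f(2.050000) = 1.631612 (opposite signs)
step 1: m = 1.183500, f(m) = 0.188333 > 0 → root in [0.317000, 1.183500]
step 2: m = 0.750250, f(m) = -0.784558 < 0 → root in [0.750250, 1.183500]
step 3: m = 0.966875, f(m) = -0.269001 < 0 → root in [0.966875, 1.183500]
step 4: m = 1.075187, f(m) = -0.033822 < 0 → root in [1.075187, 1.183500]
Midpoint of [1.075187, 1.183500] = 1.129344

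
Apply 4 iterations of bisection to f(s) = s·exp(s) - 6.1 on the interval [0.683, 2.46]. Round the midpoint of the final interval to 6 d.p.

f(0.683000) = -4.747791, f(2.460000) = 22.693836 (opposite signs)
step 1: m = 1.571500, f(m) = 1.464987 > 0 → root in [0.683000, 1.571500]
step 2: m = 1.127250, f(m) = -2.620004 < 0 → root in [1.127250, 1.571500]
step 3: m = 1.349375, f(m) = -0.898139 < 0 → root in [1.349375, 1.571500]
step 4: m = 1.460437, f(m) = 0.191337 > 0 → root in [1.349375, 1.460437]
Midpoint of [1.349375, 1.460437] = 1.404906

1.404906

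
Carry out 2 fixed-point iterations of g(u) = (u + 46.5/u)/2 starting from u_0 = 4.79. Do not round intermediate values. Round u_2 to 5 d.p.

6.83183

u_1 = g(4.790000) = 7.248862
u_2 = g(7.248862) = 6.831831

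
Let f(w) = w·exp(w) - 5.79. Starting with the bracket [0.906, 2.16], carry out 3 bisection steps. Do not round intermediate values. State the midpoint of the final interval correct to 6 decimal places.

f(0.906000) = -3.548189, f(2.160000) = 12.939657 (opposite signs)
step 1: m = 1.533000, f(m) = 1.310936 > 0 → root in [0.906000, 1.533000]
step 2: m = 1.219500, f(m) = -1.661389 < 0 → root in [1.219500, 1.533000]
step 3: m = 1.376250, f(m) = -0.340017 < 0 → root in [1.376250, 1.533000]
Midpoint of [1.376250, 1.533000] = 1.454625

1.454625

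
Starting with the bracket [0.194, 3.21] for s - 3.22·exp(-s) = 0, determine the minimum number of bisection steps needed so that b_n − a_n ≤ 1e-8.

29

Initial width b − a = 3.21 − 0.194 = 3.016000.
After n steps the width is (b−a)/2^n; need (b−a)/2^n ≤ 1e-8.
So n ≥ log₂(3.016000/1e-8) = log₂(301600000.0000) ≈ 28.1681.
Hence n = 29.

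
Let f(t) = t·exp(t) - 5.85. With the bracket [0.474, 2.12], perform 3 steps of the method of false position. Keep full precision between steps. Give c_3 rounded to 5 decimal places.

False-position update: c = (a·f(b) − b·f(a))/(f(b) − f(a)); replace the endpoint whose sign matches f(c).
f(0.474000) = -5.088563, f(2.120000) = 11.812011
step 1: c = 0.969591, f(c) = -3.293318 < 0 → new bracket [0.969591, 2.120000]
step 2: c = 1.220407, f(c) = -1.714567 < 0 → new bracket [1.220407, 2.120000]
step 3: c = 1.334436, f(c) = -0.782011 < 0 → new bracket [1.334436, 2.120000]

1.33444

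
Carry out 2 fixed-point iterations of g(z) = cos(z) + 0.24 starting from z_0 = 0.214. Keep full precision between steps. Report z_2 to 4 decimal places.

0.5863

z_1 = g(0.214000) = 1.217189
z_2 = g(1.217189) = 0.586284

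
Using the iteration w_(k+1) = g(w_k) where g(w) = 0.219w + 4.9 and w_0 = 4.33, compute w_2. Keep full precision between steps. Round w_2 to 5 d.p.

6.18077

w_1 = g(4.330000) = 5.848270
w_2 = g(5.848270) = 6.180771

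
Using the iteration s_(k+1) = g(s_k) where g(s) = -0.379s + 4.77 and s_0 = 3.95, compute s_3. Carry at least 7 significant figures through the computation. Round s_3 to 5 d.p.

s_1 = g(3.950000) = 3.272950
s_2 = g(3.272950) = 3.529552
s_3 = g(3.529552) = 3.432300

3.43230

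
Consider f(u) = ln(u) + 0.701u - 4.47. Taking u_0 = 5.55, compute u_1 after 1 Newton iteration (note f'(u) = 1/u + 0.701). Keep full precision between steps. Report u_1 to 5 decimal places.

Newton update: u ← u − f(u)/f'(u).
u_0 = 5.550000: f = 1.134348, f' = 0.881180 → u_1 = 5.550000 - (1.134348)/(0.881180) = 4.262695

4.26269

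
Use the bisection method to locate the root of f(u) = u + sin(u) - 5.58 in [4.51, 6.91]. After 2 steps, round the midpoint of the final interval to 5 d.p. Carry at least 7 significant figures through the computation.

6.01000

f(4.510000) = -2.049589, f(6.910000) = 1.916568 (opposite signs)
step 1: m = 5.710000, f(m) = -0.412311 < 0 → root in [5.710000, 6.910000]
step 2: m = 6.310000, f(m) = 0.756811 > 0 → root in [5.710000, 6.310000]
Midpoint of [5.710000, 6.310000] = 6.010000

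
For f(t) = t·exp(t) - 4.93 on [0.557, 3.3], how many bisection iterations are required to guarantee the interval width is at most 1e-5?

19

Initial width b − a = 3.3 − 0.557 = 2.743000.
After n steps the width is (b−a)/2^n; need (b−a)/2^n ≤ 1e-5.
So n ≥ log₂(2.743000/1e-5) = log₂(274300.0000) ≈ 18.0654.
Hence n = 19.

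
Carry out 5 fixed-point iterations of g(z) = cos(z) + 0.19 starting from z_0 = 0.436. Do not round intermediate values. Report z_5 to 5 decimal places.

0.92825

z_1 = g(0.436000) = 1.096448
z_2 = g(1.096448) = 0.646759
z_3 = g(0.646759) = 0.988041
z_4 = g(0.988041) = 0.740326
z_5 = g(0.740326) = 0.928248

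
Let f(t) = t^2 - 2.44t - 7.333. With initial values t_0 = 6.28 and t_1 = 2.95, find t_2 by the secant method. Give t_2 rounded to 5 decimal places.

f(t_0) = 16.782200, f(t_1) = -5.828500
t_2 = 2.950000 - (-5.828500)·(2.950000 - 6.280000)/(-5.828500 - (16.782200)) = 3.808395; f(t_2) = -2.121613

3.80839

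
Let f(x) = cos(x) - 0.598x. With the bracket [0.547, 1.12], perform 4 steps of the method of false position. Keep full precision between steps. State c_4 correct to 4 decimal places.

0.9596

False-position update: c = (a·f(b) − b·f(a))/(f(b) − f(a)); replace the endpoint whose sign matches f(c).
f(0.547000) = 0.526983, f(1.120000) = -0.234078
step 1: c = 0.943764, f(c) = 0.022374 > 0 → new bracket [0.943764, 1.120000]
step 2: c = 0.959139, f(c) = 0.000660 > 0 → new bracket [0.959139, 1.120000]
step 3: c = 0.959591, f(c) = 0.000019 > 0 → new bracket [0.959591, 1.120000]
step 4: c = 0.959604, f(c) = 0.000001 > 0 → new bracket [0.959604, 1.120000]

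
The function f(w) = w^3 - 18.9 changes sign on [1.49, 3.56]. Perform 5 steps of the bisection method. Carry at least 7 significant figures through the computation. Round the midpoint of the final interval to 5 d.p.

2.68672

f(1.490000) = -15.592051, f(3.560000) = 26.218016 (opposite signs)
step 1: m = 2.525000, f(m) = -2.801547 < 0 → root in [2.525000, 3.560000]
step 2: m = 3.042500, f(m) = 9.263833 > 0 → root in [2.525000, 3.042500]
step 3: m = 2.783750, f(m) = 2.672014 > 0 → root in [2.525000, 2.783750]
step 4: m = 2.654375, f(m) = -0.198052 < 0 → root in [2.654375, 2.783750]
step 5: m = 2.719062, f(m) = 1.202847 > 0 → root in [2.654375, 2.719062]
Midpoint of [2.654375, 2.719062] = 2.686719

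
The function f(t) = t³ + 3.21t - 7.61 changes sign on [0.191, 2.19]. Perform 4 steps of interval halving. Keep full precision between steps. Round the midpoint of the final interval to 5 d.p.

f(0.191000) = -6.989922, f(2.190000) = 9.923359 (opposite signs)
step 1: m = 1.190500, f(m) = -2.101211 < 0 → root in [1.190500, 2.190000]
step 2: m = 1.690250, f(m) = 2.644654 > 0 → root in [1.190500, 1.690250]
step 3: m = 1.440375, f(m) = 0.001921 > 0 → root in [1.190500, 1.440375]
step 4: m = 1.315437, f(m) = -1.111244 < 0 → root in [1.315437, 1.440375]
Midpoint of [1.315437, 1.440375] = 1.377906

1.37791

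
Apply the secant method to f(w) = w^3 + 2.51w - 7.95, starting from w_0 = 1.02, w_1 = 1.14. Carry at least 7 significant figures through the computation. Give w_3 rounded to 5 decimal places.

f(w_0) = -4.328592, f(w_1) = -3.607056
w_2 = 1.140000 - (-3.607056)·(1.140000 - 1.020000)/(-3.607056 - (-4.328592)) = 1.739896; f(w_2) = 1.684221
w_3 = 1.739896 - (1.684221)·(1.739896 - 1.140000)/(1.684221 - (-3.607056)) = 1.548948; f(w_3) = -0.345839

1.54895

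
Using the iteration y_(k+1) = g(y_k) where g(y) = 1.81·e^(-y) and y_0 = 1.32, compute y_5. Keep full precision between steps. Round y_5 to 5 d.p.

y_1 = g(1.320000) = 0.483515
y_2 = g(0.483515) = 1.116068
y_3 = g(1.116068) = 0.592893
y_4 = g(0.592893) = 1.000434
y_5 = g(1.000434) = 0.665573

0.66557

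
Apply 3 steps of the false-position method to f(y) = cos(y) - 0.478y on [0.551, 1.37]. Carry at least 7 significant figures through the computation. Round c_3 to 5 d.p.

False-position update: c = (a·f(b) − b·f(a))/(f(b) − f(a)); replace the endpoint whose sign matches f(c).
f(0.551000) = 0.588623, f(1.370000) = -0.455410
step 1: c = 1.012750, f(c) = 0.045435 > 0 → new bracket [1.012750, 1.370000]
step 2: c = 1.045159, f(c) = 0.002179 > 0 → new bracket [1.045159, 1.370000]
step 3: c = 1.046705, f(c) = 0.000101 > 0 → new bracket [1.046705, 1.370000]

1.04671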